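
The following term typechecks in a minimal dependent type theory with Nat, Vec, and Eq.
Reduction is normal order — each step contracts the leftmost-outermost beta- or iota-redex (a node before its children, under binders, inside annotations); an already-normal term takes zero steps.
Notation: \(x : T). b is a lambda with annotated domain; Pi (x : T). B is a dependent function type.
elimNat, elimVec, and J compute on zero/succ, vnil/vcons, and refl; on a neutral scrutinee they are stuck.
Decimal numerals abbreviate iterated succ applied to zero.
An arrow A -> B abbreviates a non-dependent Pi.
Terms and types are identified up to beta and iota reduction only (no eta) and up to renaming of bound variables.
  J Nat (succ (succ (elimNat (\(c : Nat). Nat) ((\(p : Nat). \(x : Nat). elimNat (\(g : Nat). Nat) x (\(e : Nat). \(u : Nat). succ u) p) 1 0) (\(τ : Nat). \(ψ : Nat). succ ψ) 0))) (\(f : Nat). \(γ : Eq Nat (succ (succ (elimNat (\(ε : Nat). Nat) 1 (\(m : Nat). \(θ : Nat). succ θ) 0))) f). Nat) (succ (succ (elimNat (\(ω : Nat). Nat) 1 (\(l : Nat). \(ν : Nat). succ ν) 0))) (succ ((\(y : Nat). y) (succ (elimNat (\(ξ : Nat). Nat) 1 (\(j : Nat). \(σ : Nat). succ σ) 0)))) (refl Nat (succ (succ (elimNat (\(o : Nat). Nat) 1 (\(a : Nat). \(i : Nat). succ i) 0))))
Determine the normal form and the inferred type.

resulting normal form:
  3
type:
  Nat


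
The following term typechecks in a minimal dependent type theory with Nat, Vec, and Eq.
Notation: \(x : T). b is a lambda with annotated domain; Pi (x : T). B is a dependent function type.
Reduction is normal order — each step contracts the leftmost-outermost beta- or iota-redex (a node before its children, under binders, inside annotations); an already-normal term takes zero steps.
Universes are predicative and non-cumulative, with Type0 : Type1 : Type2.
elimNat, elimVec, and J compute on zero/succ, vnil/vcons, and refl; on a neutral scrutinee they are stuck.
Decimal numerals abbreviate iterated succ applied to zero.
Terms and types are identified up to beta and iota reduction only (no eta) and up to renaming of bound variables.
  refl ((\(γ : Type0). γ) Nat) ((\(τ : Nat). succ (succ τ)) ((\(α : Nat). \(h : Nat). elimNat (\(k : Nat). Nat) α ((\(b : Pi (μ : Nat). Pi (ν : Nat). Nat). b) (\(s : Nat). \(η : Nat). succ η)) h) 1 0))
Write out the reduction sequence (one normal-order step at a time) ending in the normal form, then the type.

normal-order reduction sequence:
  refl ((\(γ : Type0). γ) Nat) ((\(τ : Nat). succ (succ τ)) ((\(α : Nat). \(h : Nat). elimNat (\(k : Nat). Nat) α ((\(b : Pi (μ : Nat). Pi (ν : Nat). Nat). b) (\(s : Nat). \(η : Nat). succ η)) h) 1 0))
  ~> refl Nat ((\(γ : Nat). succ (succ γ)) ((\(τ : Nat). \(α : Nat). elimNat (\(h : Nat). Nat) τ ((\(k : Pi (b : Nat). Pi (μ : Nat). Nat). k) (\(ν : Nat). \(s : Nat). succ s)) α) 1 0))
  ~> refl Nat (succ (succ ((\(γ : Nat). \(τ : Nat). elimNat (\(α : Nat). Nat) γ ((\(h : Pi (k : Nat). Pi (b : Nat). Nat). h) (\(μ : Nat). \(ν : Nat). succ ν)) τ) 1 0)))
  ~> refl Nat (succ (succ ((\(γ : Nat). elimNat (\(τ : Nat). Nat) 1 ((\(α : Pi (h : Nat). Pi (k : Nat). Nat). α) (\(b : Nat). \(μ : Nat). succ μ)) γ) 0)))
  ~> refl Nat (succ (succ (elimNat (\(γ : Nat). Nat) 1 ((\(τ : Pi (α : Nat). Pi (h : Nat). Nat). τ) (\(k : Nat). \(b : Nat). succ b)) 0)))
  ~> refl Nat 3
type:
  Eq Nat 3 3


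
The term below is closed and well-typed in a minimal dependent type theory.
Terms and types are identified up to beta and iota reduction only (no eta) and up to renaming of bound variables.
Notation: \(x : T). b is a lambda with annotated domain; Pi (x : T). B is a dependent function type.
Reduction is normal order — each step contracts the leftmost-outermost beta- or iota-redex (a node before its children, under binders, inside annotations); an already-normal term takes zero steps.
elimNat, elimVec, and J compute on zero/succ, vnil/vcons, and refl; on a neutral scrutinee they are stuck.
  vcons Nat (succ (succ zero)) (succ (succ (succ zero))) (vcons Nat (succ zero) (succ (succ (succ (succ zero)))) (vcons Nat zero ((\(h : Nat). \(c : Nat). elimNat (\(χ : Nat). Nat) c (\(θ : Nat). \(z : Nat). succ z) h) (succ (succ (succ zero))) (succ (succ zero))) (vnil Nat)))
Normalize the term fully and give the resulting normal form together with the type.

normal form:
  vcons Nat (succ (succ zero)) (succ (succ (succ zero))) (vcons Nat (succ zero) (succ (succ (succ (succ zero)))) (vcons Nat zero (succ (succ (succ (succ (succ zero))))) (vnil Nat)))
type:
  Vec Nat (succ (succ (succ zero)))
observation: normalization takes exactly 12 steps under the normal-order strategy.


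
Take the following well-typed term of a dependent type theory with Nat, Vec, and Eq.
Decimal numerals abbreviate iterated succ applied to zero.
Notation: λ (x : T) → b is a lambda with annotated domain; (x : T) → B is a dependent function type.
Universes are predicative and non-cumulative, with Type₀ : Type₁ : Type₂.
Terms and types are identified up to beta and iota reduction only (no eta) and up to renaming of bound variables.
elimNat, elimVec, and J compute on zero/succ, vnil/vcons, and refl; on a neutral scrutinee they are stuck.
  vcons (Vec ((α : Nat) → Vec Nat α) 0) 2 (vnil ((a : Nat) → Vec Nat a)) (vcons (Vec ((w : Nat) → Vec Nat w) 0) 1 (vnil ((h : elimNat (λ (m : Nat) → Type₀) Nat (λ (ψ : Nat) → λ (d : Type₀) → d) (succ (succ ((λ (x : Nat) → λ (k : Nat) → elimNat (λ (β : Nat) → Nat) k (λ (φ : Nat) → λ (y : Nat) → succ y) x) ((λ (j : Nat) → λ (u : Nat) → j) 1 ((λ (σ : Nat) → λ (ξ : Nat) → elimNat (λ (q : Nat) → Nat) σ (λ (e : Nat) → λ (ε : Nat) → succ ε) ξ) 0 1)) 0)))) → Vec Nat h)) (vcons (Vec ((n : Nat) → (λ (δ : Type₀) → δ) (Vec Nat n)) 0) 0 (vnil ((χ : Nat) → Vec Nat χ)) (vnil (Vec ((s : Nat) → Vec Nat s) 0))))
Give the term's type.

the term's type:
  Vec (Vec ((α : Nat) → Vec Nat α) 0) 3


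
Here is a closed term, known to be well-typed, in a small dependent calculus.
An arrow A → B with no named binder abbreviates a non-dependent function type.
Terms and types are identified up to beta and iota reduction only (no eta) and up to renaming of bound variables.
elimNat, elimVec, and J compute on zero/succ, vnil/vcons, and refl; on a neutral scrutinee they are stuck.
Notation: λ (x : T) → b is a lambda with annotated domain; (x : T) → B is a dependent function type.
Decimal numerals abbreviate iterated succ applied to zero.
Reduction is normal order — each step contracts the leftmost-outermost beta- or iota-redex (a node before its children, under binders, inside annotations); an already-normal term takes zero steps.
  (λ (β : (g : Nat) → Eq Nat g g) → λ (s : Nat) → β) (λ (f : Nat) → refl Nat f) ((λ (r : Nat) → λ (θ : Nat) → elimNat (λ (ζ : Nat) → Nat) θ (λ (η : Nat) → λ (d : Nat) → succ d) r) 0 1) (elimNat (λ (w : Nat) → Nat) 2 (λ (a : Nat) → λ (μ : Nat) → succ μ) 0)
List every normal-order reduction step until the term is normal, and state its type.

normal-order reduction:
  (λ (β : (g : Nat) → Eq Nat g g) → λ (s : Nat) → β) (λ (f : Nat) → refl Nat f) ((λ (r : Nat) → λ (θ : Nat) → elimNat (λ (ζ : Nat) → Nat) θ (λ (η : Nat) → λ (d : Nat) → succ d) r) 0 1) (elimNat (λ (w : Nat) → Nat) 2 (λ (a : Nat) → λ (μ : Nat) → succ μ) 0)
  ~> (λ (β : Nat) → λ (g : Nat) → refl Nat g) ((λ (s : Nat) → λ (f : Nat) → elimNat (λ (r : Nat) → Nat) f (λ (θ : Nat) → λ (ζ : Nat) → succ ζ) s) 0 1) (elimNat (λ (η : Nat) → Nat) 2 (λ (d : Nat) → λ (w : Nat) → succ w) 0)
  ~> (λ (β : Nat) → refl Nat β) (elimNat (λ (g : Nat) → Nat) 2 (λ (s : Nat) → λ (f : Nat) → succ f) 0)
  ~> refl Nat (elimNat (λ (β : Nat) → Nat) 2 (λ (g : Nat) → λ (s : Nat) → succ s) 0)
  ~> refl Nat 2
the term's type:
  Eq Nat 2 2


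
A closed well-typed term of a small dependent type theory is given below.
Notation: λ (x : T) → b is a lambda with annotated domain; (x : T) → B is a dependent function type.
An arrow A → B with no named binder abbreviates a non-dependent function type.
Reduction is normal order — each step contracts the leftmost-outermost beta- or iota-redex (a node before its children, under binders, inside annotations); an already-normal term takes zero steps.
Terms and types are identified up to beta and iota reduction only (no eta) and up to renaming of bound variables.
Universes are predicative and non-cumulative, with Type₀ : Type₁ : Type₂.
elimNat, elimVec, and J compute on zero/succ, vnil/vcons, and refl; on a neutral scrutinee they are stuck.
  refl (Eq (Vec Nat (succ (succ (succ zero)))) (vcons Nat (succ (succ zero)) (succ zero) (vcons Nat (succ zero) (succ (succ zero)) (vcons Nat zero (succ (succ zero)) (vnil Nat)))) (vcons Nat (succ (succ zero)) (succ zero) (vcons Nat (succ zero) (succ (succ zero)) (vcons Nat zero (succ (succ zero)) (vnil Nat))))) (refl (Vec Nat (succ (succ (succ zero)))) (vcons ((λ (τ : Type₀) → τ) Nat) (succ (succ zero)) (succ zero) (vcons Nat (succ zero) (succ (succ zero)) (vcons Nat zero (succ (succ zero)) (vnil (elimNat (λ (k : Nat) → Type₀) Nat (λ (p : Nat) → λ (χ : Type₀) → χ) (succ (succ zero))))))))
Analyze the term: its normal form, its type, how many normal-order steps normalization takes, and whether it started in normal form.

normal form:
  refl (Eq (Vec Nat (succ (succ (succ zero)))) (vcons Nat (succ (succ zero)) (succ zero) (vcons Nat (succ zero) (succ (succ zero)) (vcons Nat zero (succ (succ zero)) (vnil Nat)))) (vcons Nat (succ (succ zero)) (succ zero) (vcons Nat (succ zero) (succ (succ zero)) (vcons Nat zero (succ (succ zero)) (vnil Nat))))) (refl (Vec Nat (succ (succ (succ zero)))) (vcons Nat (succ (succ zero)) (succ zero) (vcons Nat (succ zero) (succ (succ zero)) (vcons Nat zero (succ (succ zero)) (vnil Nat)))))
the term's type:
  Eq (Eq (Vec Nat (succ (succ (succ zero)))) (vcons Nat (succ (succ zero)) (succ zero) (vcons Nat (succ zero) (succ (succ zero)) (vcons Nat zero (succ (succ zero)) (vnil Nat)))) (vcons Nat (succ (succ zero)) (succ zero) (vcons Nat (succ zero) (succ (succ zero)) (vcons Nat zero (succ (succ zero)) (vnil Nat))))) (refl (Vec Nat (succ (succ (succ zero)))) (vcons Nat (succ (succ zero)) (succ zero) (vcons Nat (succ zero) (succ (succ zero)) (vcons Nat zero (succ (succ zero)) (vnil Nat))))) (refl (Vec Nat (succ (succ (succ zero)))) (vcons Nat (succ (succ zero)) (succ zero) (vcons Nat (succ zero) (succ (succ zero)) (vcons Nat zero (succ (succ zero)) (vnil Nat)))))
steps to reach normal form (normal order): 8
started in normal form: no
first contracted redex: a beta-redex


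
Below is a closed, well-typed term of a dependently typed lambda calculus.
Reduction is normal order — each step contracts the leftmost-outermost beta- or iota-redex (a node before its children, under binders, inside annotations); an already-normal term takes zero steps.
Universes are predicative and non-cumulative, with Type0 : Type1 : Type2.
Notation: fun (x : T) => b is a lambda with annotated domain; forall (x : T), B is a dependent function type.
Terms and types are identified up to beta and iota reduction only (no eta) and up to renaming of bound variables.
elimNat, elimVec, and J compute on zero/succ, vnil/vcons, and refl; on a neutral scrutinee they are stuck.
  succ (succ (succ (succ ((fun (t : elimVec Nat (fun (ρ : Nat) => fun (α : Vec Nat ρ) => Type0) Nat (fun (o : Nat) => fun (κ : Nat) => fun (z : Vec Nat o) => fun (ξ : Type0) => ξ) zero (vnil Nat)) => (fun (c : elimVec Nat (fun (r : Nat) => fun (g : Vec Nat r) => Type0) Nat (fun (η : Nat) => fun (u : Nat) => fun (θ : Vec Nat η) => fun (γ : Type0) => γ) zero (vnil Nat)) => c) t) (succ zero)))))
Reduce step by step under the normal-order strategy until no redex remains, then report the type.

reduction (normal order):
  succ (succ (succ (succ ((fun (t : elimVec Nat (fun (ρ : Nat) => fun (α : Vec Nat ρ) => Type0) Nat (fun (o : Nat) => fun (κ : Nat) => fun (z : Vec Nat o) => fun (ξ : Type0) => ξ) zero (vnil Nat)) => (fun (c : elimVec Nat (fun (r : Nat) => fun (g : Vec Nat r) => Type0) Nat (fun (η : Nat) => fun (u : Nat) => fun (θ : Vec Nat η) => fun (γ : Type0) => γ) zero (vnil Nat)) => c) t) (succ zero)))))
  ~> succ (succ (succ (succ ((fun (t : elimVec Nat (fun (ρ : Nat) => fun (α : Vec Nat ρ) => Type0) Nat (fun (o : Nat) => fun (κ : Nat) => fun (z : Vec Nat o) => fun (ξ : Type0) => ξ) zero (vnil Nat)) => t) (succ zero)))))
  ~> succ (succ (succ (succ (succ zero))))
the term's type:
  Nat


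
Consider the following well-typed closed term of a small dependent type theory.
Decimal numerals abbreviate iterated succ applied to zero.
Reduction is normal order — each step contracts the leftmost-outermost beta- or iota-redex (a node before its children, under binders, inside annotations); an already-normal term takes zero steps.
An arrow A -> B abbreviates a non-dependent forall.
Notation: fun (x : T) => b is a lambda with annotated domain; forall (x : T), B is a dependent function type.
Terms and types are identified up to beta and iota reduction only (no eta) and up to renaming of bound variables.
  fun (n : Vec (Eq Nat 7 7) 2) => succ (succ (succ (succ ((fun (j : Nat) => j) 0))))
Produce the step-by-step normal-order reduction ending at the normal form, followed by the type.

reduction (normal order):
  fun (n : Vec (Eq Nat 7 7) 2) => succ (succ (succ (succ ((fun (j : Nat) => j) 0))))
  ~> fun (n : Vec (Eq Nat 7 7) 2) => 4
type:
  Vec (Eq Nat 7 7) 2 -> Nat


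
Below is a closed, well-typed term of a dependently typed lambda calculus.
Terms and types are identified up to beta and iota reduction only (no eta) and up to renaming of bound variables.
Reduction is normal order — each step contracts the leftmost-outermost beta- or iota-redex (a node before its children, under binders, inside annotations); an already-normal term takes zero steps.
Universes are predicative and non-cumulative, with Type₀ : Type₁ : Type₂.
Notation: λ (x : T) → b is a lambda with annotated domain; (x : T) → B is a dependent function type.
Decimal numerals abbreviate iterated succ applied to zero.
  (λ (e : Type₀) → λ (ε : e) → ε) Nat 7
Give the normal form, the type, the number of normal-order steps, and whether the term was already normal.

normal form:
  7
inferred type:
  Nat
normal-order step count: 2
term was already normal: no
first redex: a beta-redex


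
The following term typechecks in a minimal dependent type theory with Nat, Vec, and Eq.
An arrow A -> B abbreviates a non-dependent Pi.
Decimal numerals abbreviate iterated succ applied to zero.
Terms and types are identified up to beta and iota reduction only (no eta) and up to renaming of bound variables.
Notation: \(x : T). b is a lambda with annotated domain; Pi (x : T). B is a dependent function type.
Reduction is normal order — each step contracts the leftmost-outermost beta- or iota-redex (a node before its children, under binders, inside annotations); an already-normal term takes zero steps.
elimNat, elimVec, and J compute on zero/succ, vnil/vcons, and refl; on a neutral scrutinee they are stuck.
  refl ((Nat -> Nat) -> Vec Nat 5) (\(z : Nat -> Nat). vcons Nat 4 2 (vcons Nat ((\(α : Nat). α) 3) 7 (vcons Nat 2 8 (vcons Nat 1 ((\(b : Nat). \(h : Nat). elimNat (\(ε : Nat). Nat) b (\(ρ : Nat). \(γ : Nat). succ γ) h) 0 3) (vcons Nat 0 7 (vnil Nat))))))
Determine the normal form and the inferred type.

normal form:
  refl ((Nat -> Nat) -> Vec Nat 5) (\(z : Nat -> Nat). vcons Nat 4 2 (vcons Nat 3 7 (vcons Nat 2 8 (vcons Nat 1 3 (vcons Nat 0 7 (vnil Nat))))))
inferred type:
  Eq ((Nat -> Nat) -> Vec Nat 5) (\(z : Nat -> Nat). vcons Nat 4 2 (vcons Nat 3 7 (vcons Nat 2 8 (vcons Nat 1 3 (vcons Nat 0 7 (vnil Nat)))))) (\(α : Nat -> Nat). vcons Nat 4 2 (vcons Nat 3 7 (vcons Nat 2 8 (vcons Nat 1 3 (vcons Nat 0 7 (vnil Nat))))))


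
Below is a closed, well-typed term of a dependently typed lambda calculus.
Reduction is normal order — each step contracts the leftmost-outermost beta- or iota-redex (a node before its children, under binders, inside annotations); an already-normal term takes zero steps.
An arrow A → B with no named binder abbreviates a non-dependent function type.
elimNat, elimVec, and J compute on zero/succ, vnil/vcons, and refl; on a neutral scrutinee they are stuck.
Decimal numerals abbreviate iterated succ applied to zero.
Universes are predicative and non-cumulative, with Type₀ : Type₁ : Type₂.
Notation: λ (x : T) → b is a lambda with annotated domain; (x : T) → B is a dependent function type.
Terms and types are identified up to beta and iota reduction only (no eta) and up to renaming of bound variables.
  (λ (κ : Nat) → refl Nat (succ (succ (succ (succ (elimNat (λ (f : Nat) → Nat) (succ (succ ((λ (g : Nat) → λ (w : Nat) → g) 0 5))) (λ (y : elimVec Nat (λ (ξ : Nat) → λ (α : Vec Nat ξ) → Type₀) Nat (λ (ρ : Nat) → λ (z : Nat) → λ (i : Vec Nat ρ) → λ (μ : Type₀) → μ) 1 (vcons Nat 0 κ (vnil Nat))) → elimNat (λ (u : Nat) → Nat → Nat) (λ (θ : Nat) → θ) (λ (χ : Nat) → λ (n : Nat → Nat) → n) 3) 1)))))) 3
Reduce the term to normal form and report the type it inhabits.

resulting normal form:
  refl Nat 6
inferred type:
  Eq Nat 6 6
observation: 17 normal-order steps normalize the term, beginning with a beta-redex.


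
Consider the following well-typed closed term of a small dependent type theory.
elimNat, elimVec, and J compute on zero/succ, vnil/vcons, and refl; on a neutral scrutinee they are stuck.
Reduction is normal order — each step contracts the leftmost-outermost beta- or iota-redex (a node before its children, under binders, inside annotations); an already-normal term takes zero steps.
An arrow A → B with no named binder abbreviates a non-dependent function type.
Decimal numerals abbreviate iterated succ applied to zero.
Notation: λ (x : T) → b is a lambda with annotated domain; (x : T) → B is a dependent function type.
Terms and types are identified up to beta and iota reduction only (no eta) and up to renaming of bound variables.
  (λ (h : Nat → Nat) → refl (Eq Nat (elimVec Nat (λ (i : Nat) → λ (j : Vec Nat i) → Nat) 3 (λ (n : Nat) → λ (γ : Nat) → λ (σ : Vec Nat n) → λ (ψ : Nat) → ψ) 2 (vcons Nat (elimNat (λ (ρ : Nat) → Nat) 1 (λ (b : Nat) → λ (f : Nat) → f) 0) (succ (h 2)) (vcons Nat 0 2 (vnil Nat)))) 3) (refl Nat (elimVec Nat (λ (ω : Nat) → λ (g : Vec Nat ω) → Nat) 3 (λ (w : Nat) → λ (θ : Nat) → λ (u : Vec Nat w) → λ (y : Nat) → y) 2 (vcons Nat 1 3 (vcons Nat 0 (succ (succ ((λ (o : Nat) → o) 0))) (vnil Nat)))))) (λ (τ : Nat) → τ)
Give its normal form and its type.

reduced normal form:
  refl (Eq Nat 3 3) (refl Nat 3)
type:
  Eq (Eq Nat 3 3) (refl Nat 3) (refl Nat 3)


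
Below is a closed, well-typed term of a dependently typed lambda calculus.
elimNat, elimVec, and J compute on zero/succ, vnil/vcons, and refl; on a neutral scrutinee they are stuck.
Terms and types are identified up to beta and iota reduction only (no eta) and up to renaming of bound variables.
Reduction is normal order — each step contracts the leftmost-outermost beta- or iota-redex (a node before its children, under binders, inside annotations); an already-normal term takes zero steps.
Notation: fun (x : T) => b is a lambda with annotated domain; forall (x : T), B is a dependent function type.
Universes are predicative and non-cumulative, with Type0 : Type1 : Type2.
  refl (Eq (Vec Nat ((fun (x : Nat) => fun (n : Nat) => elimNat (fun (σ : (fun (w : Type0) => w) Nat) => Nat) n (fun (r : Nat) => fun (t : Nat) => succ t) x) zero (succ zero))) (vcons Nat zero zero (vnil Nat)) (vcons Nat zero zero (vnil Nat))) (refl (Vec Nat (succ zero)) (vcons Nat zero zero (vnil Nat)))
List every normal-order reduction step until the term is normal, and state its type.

normal-order reduction:
  refl (Eq (Vec Nat ((fun (x : Nat) => fun (n : Nat) => elimNat (fun (σ : (fun (w : Type0) => w) Nat) => Nat) n (fun (r : Nat) => fun (t : Nat) => succ t) x) zero (succ zero))) (vcons Nat zero zero (vnil Nat)) (vcons Nat zero zero (vnil Nat))) (refl (Vec Nat (succ zero)) (vcons Nat zero zero (vnil Nat)))
  ~> refl (Eq (Vec Nat ((fun (x : Nat) => elimNat (fun (n : (fun (σ : Type0) => σ) Nat) => Nat) x (fun (w : Nat) => fun (r : Nat) => succ r) zero) (succ zero))) (vcons Nat zero zero (vnil Nat)) (vcons Nat zero zero (vnil Nat))) (refl (Vec Nat (succ zero)) (vcons Nat zero zero (vnil Nat)))
  ~> refl (Eq (Vec Nat (elimNat (fun (x : (fun (n : Type0) => n) Nat) => Nat) (succ zero) (fun (σ : Nat) => fun (w : Nat) => succ w) zero)) (vcons Nat zero zero (vnil Nat)) (vcons Nat zero zero (vnil Nat))) (refl (Vec Nat (succ zero)) (vcons Nat zero zero (vnil Nat)))
  ~> refl (Eq (Vec Nat (succ zero)) (vcons Nat zero zero (vnil Nat)) (vcons Nat zero zero (vnil Nat))) (refl (Vec Nat (succ zero)) (vcons Nat zero zero (vnil Nat)))
the term's type:
  Eq (Eq (Vec Nat (succ zero)) (vcons Nat zero zero (vnil Nat)) (vcons Nat zero zero (vnil Nat))) (refl (Vec Nat (succ zero)) (vcons Nat zero zero (vnil Nat))) (refl (Vec Nat (succ zero)) (vcons Nat zero zero (vnil Nat)))


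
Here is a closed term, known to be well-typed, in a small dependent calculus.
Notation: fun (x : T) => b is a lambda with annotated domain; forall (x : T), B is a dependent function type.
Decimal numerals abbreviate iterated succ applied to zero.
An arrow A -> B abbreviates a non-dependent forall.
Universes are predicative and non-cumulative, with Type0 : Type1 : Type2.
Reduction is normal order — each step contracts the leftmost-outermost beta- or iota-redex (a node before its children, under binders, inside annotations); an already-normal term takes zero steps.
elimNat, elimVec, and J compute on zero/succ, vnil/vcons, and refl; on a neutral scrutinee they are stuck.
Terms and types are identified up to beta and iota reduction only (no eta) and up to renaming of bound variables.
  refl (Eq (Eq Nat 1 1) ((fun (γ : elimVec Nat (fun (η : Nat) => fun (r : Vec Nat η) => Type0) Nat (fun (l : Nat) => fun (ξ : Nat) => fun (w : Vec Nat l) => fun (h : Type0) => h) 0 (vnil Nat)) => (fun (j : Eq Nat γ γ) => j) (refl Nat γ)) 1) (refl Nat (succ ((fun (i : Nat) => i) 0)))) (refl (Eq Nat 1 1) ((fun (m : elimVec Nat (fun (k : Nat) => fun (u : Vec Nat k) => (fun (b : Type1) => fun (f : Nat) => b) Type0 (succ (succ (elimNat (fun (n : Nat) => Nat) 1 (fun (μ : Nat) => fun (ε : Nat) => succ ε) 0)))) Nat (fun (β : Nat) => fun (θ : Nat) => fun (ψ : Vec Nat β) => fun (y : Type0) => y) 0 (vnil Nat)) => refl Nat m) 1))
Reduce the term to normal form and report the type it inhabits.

normal form:
  refl (Eq (Eq Nat 1 1) (refl Nat 1) (refl Nat 1)) (refl (Eq Nat 1 1) (refl Nat 1))
inferred type:
  Eq (Eq (Eq Nat 1 1) (refl Nat 1) (refl Nat 1)) (refl (Eq Nat 1 1) (refl Nat 1)) (refl (Eq Nat 1 1) (refl Nat 1))


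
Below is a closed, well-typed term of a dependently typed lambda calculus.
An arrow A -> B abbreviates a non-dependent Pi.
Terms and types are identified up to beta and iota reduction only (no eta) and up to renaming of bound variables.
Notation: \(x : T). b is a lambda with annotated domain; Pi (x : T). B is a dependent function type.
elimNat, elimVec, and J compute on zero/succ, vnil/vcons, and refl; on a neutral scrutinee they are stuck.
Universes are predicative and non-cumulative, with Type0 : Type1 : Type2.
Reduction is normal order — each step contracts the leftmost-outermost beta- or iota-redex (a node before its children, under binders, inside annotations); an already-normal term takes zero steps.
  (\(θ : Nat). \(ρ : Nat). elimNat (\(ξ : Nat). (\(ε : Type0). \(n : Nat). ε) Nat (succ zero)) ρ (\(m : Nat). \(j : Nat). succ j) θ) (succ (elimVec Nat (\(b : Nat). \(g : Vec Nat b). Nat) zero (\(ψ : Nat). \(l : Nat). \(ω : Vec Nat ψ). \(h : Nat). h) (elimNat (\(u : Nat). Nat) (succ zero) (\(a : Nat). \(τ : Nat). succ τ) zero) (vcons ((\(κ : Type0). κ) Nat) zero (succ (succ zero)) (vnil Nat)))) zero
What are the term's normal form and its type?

resulting normal form:
  succ zero
type:
  Nat
observation: 14 normal-order steps separate the term from its normal form.


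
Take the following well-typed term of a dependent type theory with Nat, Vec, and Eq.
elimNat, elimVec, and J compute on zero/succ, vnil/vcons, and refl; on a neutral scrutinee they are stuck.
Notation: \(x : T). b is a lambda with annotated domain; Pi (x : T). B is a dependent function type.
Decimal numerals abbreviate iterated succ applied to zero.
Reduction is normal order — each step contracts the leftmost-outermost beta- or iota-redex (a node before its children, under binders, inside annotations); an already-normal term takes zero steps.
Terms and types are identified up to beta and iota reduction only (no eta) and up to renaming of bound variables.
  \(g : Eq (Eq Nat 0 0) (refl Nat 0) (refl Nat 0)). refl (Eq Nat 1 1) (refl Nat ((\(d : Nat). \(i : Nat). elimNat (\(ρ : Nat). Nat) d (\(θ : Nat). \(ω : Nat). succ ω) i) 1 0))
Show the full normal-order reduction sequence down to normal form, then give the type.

reduction (normal order):
  \(g : Eq (Eq Nat 0 0) (refl Nat 0) (refl Nat 0)). refl (Eq Nat 1 1) (refl Nat ((\(d : Nat). \(i : Nat). elimNat (\(ρ : Nat). Nat) d (\(θ : Nat). \(ω : Nat). succ ω) i) 1 0))
  ~> \(g : Eq (Eq Nat 0 0) (refl Nat 0) (refl Nat 0)). refl (Eq Nat 1 1) (refl Nat ((\(d : Nat). elimNat (\(i : Nat). Nat) 1 (\(ρ : Nat). \(θ : Nat). succ θ) d) 0))
  ~> \(g : Eq (Eq Nat 0 0) (refl Nat 0) (refl Nat 0)). refl (Eq Nat 1 1) (refl Nat (elimNat (\(d : Nat). Nat) 1 (\(i : Nat). \(ρ : Nat). succ ρ) 0))
  ~> \(g : Eq (Eq Nat 0 0) (refl Nat 0) (refl Nat 0)). refl (Eq Nat 1 1) (refl Nat 1)
inferred type:
  Pi (g : Eq (Eq Nat 0 0) (refl Nat 0) (refl Nat 0)). Eq (Eq Nat 1 1) (refl Nat 1) (refl Nat 1)


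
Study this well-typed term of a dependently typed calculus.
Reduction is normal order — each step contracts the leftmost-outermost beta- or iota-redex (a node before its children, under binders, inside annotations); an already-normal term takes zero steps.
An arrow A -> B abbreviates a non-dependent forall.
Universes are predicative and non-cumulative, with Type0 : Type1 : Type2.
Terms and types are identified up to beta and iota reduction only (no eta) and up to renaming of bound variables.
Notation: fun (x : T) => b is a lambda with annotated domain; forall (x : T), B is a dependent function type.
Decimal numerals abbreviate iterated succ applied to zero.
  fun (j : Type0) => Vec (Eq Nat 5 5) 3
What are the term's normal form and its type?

reduced normal form:
  fun (j : Type0) => Vec (Eq Nat 5 5) 3
inferred type:
  Type0 -> Type0


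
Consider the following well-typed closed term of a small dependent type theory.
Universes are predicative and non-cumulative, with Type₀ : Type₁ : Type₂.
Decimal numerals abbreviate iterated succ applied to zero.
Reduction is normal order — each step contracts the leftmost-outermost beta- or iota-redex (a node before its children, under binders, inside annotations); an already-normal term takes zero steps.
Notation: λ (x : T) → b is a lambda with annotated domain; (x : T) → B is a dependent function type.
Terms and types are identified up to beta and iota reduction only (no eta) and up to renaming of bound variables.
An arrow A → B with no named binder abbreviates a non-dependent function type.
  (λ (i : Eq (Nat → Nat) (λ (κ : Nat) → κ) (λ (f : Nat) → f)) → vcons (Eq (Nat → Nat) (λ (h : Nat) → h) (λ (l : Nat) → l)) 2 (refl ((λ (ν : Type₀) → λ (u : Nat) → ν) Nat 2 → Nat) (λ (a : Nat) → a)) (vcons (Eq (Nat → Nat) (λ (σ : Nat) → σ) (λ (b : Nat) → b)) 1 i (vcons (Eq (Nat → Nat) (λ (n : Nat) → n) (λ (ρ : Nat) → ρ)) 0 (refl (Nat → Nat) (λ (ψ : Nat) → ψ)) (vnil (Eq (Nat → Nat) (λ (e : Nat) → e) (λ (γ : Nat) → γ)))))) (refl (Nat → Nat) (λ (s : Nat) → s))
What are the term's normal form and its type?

resulting normal form:
  vcons (Eq (Nat → Nat) (λ (i : Nat) → i) (λ (κ : Nat) → κ)) 2 (refl (Nat → Nat) (λ (f : Nat) → f)) (vcons (Eq (Nat → Nat) (λ (h : Nat) → h) (λ (l : Nat) → l)) 1 (refl (Nat → Nat) (λ (ν : Nat) → ν)) (vcons (Eq (Nat → Nat) (λ (u : Nat) → u) (λ (a : Nat) → a)) 0 (refl (Nat → Nat) (λ (σ : Nat) → σ)) (vnil (Eq (Nat → Nat) (λ (b : Nat) → b) (λ (n : Nat) → n)))))
the term's type:
  Vec (Eq (Nat → Nat) (λ (i : Nat) → i) (λ (κ : Nat) → κ)) 3


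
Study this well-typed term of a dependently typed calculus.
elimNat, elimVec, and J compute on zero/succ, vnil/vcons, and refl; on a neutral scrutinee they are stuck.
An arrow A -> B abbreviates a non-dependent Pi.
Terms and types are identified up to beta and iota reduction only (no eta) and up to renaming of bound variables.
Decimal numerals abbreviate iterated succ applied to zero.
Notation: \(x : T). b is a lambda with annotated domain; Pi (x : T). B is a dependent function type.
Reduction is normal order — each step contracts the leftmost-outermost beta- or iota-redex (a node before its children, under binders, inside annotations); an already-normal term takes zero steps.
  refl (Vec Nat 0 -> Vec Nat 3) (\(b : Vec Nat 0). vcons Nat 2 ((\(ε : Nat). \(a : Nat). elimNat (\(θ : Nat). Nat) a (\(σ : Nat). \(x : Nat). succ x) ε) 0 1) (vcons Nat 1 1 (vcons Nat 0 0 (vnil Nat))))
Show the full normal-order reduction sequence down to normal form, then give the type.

normal-order reduction:
  refl (Vec Nat 0 -> Vec Nat 3) (\(b : Vec Nat 0). vcons Nat 2 ((\(ε : Nat). \(a : Nat). elimNat (\(θ : Nat). Nat) a (\(σ : Nat). \(x : Nat). succ x) ε) 0 1) (vcons Nat 1 1 (vcons Nat 0 0 (vnil Nat))))
  ~> refl (Vec Nat 0 -> Vec Nat 3) (\(b : Vec Nat 0). vcons Nat 2 ((\(ε : Nat). elimNat (\(a : Nat). Nat) ε (\(θ : Nat). \(σ : Nat). succ σ) 0) 1) (vcons Nat 1 1 (vcons Nat 0 0 (vnil Nat))))
  ~> refl (Vec Nat 0 -> Vec Nat 3) (\(b : Vec Nat 0). vcons Nat 2 (elimNat (\(ε : Nat). Nat) 1 (\(a : Nat). \(θ : Nat). succ θ) 0) (vcons Nat 1 1 (vcons Nat 0 0 (vnil Nat))))
  ~> refl (Vec Nat 0 -> Vec Nat 3) (\(b : Vec Nat 0). vcons Nat 2 1 (vcons Nat 1 1 (vcons Nat 0 0 (vnil Nat))))
the term's type:
  Eq (Vec Nat 0 -> Vec Nat 3) (\(b : Vec Nat 0). vcons Nat 2 1 (vcons Nat 1 1 (vcons Nat 0 0 (vnil Nat)))) (\(ε : Vec Nat 0). vcons Nat 2 1 (vcons Nat 1 1 (vcons Nat 0 0 (vnil Nat))))


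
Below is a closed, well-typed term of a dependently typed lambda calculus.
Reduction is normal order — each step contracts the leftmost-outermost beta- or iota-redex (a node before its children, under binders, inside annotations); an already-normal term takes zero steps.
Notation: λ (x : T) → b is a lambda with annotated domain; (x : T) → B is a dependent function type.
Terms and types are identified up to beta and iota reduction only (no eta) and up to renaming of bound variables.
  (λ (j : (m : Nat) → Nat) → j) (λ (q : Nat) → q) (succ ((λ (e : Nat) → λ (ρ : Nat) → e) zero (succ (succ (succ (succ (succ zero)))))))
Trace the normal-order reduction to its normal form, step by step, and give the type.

normal-order reduction sequence:
  (λ (j : (m : Nat) → Nat) → j) (λ (q : Nat) → q) (succ ((λ (e : Nat) → λ (ρ : Nat) → e) zero (succ (succ (succ (succ (succ zero)))))))
  ~> (λ (j : Nat) → j) (succ ((λ (m : Nat) → λ (q : Nat) → m) zero (succ (succ (succ (succ (succ zero)))))))
  ~> succ ((λ (j : Nat) → λ (m : Nat) → j) zero (succ (succ (succ (succ (succ zero))))))
  ~> succ ((λ (j : Nat) → zero) (succ (succ (succ (succ (succ zero))))))
  ~> succ zero
type:
  Nat


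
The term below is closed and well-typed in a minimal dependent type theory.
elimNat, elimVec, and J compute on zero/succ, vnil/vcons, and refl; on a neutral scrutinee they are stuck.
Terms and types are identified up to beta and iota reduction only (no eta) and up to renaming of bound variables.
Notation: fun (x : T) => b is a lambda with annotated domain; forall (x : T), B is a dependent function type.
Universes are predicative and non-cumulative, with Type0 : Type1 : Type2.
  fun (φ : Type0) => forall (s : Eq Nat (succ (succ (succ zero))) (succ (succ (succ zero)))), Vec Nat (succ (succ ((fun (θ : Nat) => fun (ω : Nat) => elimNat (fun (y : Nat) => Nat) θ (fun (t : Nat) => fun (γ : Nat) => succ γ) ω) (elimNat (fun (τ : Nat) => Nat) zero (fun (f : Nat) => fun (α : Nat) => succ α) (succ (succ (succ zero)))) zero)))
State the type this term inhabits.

type:
  forall (φ : Type0), Type0


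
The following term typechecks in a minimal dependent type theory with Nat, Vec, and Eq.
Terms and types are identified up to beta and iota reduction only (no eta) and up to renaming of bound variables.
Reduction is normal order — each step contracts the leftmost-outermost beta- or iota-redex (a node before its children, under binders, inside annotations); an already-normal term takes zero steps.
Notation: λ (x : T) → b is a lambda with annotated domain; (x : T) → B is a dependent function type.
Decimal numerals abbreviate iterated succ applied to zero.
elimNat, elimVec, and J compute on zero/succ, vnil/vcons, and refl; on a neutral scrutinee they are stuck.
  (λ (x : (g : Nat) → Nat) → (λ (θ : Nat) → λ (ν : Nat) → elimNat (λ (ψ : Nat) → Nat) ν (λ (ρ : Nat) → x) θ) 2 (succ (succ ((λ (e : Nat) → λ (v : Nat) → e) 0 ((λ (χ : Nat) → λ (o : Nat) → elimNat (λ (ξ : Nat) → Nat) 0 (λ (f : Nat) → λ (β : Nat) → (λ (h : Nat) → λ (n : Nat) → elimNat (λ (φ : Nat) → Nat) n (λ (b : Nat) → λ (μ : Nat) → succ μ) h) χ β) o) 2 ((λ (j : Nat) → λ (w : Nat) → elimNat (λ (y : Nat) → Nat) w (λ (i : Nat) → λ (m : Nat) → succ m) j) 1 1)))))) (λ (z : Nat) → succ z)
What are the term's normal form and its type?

reduced normal form:
  4
inferred type:
  Nat


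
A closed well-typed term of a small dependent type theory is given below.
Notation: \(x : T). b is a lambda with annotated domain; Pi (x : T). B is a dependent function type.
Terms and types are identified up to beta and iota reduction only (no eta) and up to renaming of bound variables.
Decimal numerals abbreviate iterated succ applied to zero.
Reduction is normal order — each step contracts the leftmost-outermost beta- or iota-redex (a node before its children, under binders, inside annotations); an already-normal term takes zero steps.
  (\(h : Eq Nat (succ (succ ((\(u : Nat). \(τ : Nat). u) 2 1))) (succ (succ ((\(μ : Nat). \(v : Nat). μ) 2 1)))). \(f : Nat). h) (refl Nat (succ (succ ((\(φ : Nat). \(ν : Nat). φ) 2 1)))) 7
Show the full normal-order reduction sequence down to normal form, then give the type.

reduction (normal order):
  (\(h : Eq Nat (succ (succ ((\(u : Nat). \(τ : Nat). u) 2 1))) (succ (succ ((\(μ : Nat). \(v : Nat). μ) 2 1)))). \(f : Nat). h) (refl Nat (succ (succ ((\(φ : Nat). \(ν : Nat). φ) 2 1)))) 7
  ~> (\(h : Nat). refl Nat (succ (succ ((\(u : Nat). \(τ : Nat). u) 2 1)))) 7
  ~> refl Nat (succ (succ ((\(h : Nat). \(u : Nat). h) 2 1)))
  ~> refl Nat (succ (succ ((\(h : Nat). 2) 1)))
  ~> refl Nat 4
type:
  Eq Nat 4 4


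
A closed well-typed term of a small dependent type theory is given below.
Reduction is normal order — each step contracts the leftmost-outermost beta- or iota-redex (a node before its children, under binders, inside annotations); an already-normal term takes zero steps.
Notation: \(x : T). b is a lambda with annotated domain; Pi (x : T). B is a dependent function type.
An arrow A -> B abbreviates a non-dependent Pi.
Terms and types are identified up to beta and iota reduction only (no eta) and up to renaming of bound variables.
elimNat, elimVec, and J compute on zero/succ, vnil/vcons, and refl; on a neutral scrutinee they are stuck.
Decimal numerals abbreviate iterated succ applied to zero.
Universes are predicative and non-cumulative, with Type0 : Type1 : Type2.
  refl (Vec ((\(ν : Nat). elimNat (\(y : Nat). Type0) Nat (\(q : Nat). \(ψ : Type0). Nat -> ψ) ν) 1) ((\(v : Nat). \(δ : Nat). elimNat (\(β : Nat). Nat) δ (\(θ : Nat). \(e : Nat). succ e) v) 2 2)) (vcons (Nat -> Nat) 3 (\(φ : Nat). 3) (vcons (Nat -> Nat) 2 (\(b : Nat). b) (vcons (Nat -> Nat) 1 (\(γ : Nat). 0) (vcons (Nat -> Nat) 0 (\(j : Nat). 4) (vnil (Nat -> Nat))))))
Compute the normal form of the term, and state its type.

normal form:
  refl (Vec (Nat -> Nat) 4) (vcons (Nat -> Nat) 3 (\(ν : Nat). 3) (vcons (Nat -> Nat) 2 (\(y : Nat). y) (vcons (Nat -> Nat) 1 (\(q : Nat). 0) (vcons (Nat -> Nat) 0 (\(ψ : Nat). 4) (vnil (Nat -> Nat))))))
type:
  Eq (Vec (Nat -> Nat) 4) (vcons (Nat -> Nat) 3 (\(ν : Nat). 3) (vcons (Nat -> Nat) 2 (\(y : Nat). y) (vcons (Nat -> Nat) 1 (\(q : Nat). 0) (vcons (Nat -> Nat) 0 (\(ψ : Nat). 4) (vnil (Nat -> Nat)))))) (vcons (Nat -> Nat) 3 (\(v : Nat). 3) (vcons (Nat -> Nat) 2 (\(δ : Nat). δ) (vcons (Nat -> Nat) 1 (\(β : Nat). 0) (vcons (Nat -> Nat) 0 (\(θ : Nat). 4) (vnil (Nat -> Nat))))))


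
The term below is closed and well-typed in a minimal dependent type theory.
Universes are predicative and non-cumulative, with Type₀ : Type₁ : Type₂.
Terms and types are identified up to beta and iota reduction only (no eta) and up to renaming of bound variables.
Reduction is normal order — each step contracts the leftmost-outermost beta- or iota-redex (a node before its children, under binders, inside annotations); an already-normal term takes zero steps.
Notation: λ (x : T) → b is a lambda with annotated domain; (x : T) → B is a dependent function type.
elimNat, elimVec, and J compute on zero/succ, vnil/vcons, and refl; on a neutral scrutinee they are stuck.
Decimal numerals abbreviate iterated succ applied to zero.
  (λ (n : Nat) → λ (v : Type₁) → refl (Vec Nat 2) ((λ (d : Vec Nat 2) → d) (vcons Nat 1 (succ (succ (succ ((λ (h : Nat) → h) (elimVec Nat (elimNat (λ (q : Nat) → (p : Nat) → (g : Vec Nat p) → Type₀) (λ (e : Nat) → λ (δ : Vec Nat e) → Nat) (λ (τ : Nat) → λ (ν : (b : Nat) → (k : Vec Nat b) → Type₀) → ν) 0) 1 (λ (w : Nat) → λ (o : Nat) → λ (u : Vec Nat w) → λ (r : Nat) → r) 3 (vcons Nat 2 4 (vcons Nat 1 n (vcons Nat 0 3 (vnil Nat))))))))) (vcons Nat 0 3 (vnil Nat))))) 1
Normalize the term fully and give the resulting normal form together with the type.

normal form:
  λ (n : Type₁) → refl (Vec Nat 2) (vcons Nat 1 4 (vcons Nat 0 3 (vnil Nat)))
the term's type:
  (n : Type₁) → Eq (Vec Nat 2) (vcons Nat 1 4 (vcons Nat 0 3 (vnil Nat))) (vcons Nat 1 4 (vcons Nat 0 3 (vnil Nat)))


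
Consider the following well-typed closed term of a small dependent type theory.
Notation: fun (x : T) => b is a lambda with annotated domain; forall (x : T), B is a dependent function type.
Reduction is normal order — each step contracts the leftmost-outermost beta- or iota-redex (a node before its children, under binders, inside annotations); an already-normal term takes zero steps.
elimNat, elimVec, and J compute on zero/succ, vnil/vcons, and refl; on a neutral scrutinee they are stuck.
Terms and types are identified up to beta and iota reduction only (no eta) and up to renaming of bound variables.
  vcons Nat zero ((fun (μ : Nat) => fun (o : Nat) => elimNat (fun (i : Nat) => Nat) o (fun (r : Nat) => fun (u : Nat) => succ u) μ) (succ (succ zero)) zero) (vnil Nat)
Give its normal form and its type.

reduced normal form:
  vcons Nat zero (succ (succ zero)) (vnil Nat)
the term's type:
  Vec Nat (succ zero)
observation: normalization takes exactly 9 steps under the normal-order strategy.


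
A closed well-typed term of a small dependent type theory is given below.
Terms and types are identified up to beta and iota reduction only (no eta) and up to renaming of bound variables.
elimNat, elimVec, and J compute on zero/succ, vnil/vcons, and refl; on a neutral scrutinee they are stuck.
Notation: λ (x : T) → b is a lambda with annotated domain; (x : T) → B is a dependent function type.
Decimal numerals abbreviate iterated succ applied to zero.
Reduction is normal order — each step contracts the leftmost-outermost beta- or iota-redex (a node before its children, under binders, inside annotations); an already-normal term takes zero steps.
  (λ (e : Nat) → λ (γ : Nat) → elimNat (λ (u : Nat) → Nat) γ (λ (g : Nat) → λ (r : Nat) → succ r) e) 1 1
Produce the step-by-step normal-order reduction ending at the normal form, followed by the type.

normal-order reduction:
  (λ (e : Nat) → λ (γ : Nat) → elimNat (λ (u : Nat) → Nat) γ (λ (g : Nat) → λ (r : Nat) → succ r) e) 1 1
  ~> (λ (e : Nat) → elimNat (λ (γ : Nat) → Nat) e (λ (u : Nat) → λ (g : Nat) → succ g) 1) 1
  ~> elimNat (λ (e : Nat) → Nat) 1 (λ (γ : Nat) → λ (u : Nat) → succ u) 1
  ~> (λ (e : Nat) → λ (γ : Nat) → succ γ) 0 (elimNat (λ (u : Nat) → Nat) 1 (λ (g : Nat) → λ (r : Nat) → succ r) 0)
  ~> (λ (e : Nat) → succ e) (elimNat (λ (γ : Nat) → Nat) 1 (λ (u : Nat) → λ (g : Nat) → succ g) 0)
  ~> succ (elimNat (λ (e : Nat) → Nat) 1 (λ (γ : Nat) → λ (u : Nat) → succ u) 0)
  ~> 2
inferred type:
  Nat
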